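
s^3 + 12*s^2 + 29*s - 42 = (s - 1)*(s + 6)*(s + 7)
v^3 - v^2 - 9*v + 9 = (v - 3)*(v - 1)*(v + 3)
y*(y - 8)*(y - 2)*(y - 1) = y^4 - 11*y^3 + 26*y^2 - 16*y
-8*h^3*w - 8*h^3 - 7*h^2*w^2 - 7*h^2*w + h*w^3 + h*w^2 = (-8*h + w)*(h + w)*(h*w + h)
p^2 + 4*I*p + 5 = (p - I)*(p + 5*I)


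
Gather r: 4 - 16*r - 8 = -16*r - 4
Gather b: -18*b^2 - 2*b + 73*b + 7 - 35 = -18*b^2 + 71*b - 28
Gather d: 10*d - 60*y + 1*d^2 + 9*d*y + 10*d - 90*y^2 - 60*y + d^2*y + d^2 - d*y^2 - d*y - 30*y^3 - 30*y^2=d^2*(y + 2) + d*(-y^2 + 8*y + 20) - 30*y^3 - 120*y^2 - 120*y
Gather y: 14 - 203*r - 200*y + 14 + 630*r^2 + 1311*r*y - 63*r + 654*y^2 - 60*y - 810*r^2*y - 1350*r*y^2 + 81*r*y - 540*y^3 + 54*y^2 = 630*r^2 - 266*r - 540*y^3 + y^2*(708 - 1350*r) + y*(-810*r^2 + 1392*r - 260) + 28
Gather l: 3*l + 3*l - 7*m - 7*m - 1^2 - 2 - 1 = 6*l - 14*m - 4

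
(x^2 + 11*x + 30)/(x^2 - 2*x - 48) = (x + 5)/(x - 8)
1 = 1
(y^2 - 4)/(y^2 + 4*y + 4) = (y - 2)/(y + 2)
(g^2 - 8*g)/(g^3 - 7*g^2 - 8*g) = 1/(g + 1)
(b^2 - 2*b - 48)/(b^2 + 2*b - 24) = (b - 8)/(b - 4)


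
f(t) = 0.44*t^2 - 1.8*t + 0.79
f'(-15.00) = -15.00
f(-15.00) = 126.79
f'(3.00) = 0.84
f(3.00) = -0.65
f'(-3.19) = -4.61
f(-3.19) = 11.01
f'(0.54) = -1.32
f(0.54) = -0.05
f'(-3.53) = -4.91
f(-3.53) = 12.63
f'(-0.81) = -2.51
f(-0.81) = 2.54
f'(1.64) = -0.36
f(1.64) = -0.98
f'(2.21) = 0.14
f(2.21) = -1.04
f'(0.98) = -0.94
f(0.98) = -0.55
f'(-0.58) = -2.31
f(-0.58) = 1.98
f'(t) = 0.88*t - 1.8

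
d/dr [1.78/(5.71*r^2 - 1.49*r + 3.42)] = (2.6522 - 20.3276*r)/(5.71*r^2 - 1.49*r + 3.42)^2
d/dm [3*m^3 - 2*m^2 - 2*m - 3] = 9*m^2 - 4*m - 2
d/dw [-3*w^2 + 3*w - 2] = 3 - 6*w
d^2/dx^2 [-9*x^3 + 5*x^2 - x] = 10 - 54*x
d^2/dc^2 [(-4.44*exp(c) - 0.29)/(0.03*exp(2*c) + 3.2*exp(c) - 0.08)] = (-0.003996*exp(4*c) + 0.425196000000001*exp(3*c) - 0.14745600000002*exp(2*c) - 4.109024*exp(c) - 0.102656)*exp(c)/(2.7e-5*exp(6*c) + 0.00864*exp(5*c) + 0.921384*exp(4*c) + 32.72192*exp(3*c) - 2.457024*exp(2*c) + 0.06144*exp(c) - 0.000512)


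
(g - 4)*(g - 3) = g^2 - 7*g + 12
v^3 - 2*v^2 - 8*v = v*(v - 4)*(v + 2)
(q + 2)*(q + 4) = q^2 + 6*q + 8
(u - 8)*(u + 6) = u^2 - 2*u - 48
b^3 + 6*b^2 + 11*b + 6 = (b + 1)*(b + 2)*(b + 3)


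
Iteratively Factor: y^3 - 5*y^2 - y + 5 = (y - 5)*(y^2 - 1) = (y - 5)*(y - 1)*(y + 1)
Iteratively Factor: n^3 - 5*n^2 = (n)*(n^2 - 5*n) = n*(n - 5)*(n)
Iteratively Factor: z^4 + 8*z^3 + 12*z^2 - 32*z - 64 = (z + 2)*(z^3 + 6*z^2 - 32) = (z - 2)*(z + 2)*(z^2 + 8*z + 16) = (z - 2)*(z + 2)*(z + 4)*(z + 4)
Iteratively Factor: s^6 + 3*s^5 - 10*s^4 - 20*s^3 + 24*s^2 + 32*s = (s - 2)*(s^5 + 5*s^4 - 20*s^2 - 16*s) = (s - 2)*(s + 2)*(s^4 + 3*s^3 - 6*s^2 - 8*s) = (s - 2)*(s + 2)*(s + 4)*(s^3 - s^2 - 2*s) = s*(s - 2)*(s + 2)*(s + 4)*(s^2 - s - 2) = s*(s - 2)*(s + 1)*(s + 2)*(s + 4)*(s - 2)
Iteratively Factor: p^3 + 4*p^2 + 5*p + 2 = (p + 2)*(p^2 + 2*p + 1) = (p + 1)*(p + 2)*(p + 1)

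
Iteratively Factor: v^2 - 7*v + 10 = (v - 2)*(v - 5)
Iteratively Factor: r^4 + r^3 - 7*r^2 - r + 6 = (r + 1)*(r^3 - 7*r + 6) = (r - 2)*(r + 1)*(r^2 + 2*r - 3) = (r - 2)*(r + 1)*(r + 3)*(r - 1)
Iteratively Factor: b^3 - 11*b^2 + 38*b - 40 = (b - 4)*(b^2 - 7*b + 10) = (b - 4)*(b - 2)*(b - 5)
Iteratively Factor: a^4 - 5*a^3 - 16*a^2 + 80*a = (a)*(a^3 - 5*a^2 - 16*a + 80) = a*(a - 5)*(a^2 - 16) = a*(a - 5)*(a + 4)*(a - 4)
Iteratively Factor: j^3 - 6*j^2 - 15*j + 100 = (j + 4)*(j^2 - 10*j + 25) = (j - 5)*(j + 4)*(j - 5)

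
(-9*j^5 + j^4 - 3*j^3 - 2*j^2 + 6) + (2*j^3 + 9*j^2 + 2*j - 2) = -9*j^5 + j^4 - j^3 + 7*j^2 + 2*j + 4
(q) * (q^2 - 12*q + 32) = q^3 - 12*q^2 + 32*q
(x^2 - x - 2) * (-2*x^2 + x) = -2*x^4 + 3*x^3 + 3*x^2 - 2*x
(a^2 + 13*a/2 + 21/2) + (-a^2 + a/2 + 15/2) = 7*a + 18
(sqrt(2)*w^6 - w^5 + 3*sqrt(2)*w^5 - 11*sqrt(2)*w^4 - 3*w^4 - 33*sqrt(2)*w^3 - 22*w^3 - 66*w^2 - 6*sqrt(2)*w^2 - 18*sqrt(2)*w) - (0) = sqrt(2)*w^6 - w^5 + 3*sqrt(2)*w^5 - 11*sqrt(2)*w^4 - 3*w^4 - 33*sqrt(2)*w^3 - 22*w^3 - 66*w^2 - 6*sqrt(2)*w^2 - 18*sqrt(2)*w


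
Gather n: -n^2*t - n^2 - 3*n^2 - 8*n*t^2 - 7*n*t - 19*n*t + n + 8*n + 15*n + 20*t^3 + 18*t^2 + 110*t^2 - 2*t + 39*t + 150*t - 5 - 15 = n^2*(-t - 4) + n*(-8*t^2 - 26*t + 24) + 20*t^3 + 128*t^2 + 187*t - 20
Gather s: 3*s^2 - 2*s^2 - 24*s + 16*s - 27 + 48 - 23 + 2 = s^2 - 8*s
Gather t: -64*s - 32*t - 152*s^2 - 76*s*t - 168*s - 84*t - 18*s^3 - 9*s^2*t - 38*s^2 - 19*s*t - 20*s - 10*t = -18*s^3 - 190*s^2 - 252*s + t*(-9*s^2 - 95*s - 126)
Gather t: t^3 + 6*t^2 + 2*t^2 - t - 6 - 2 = t^3 + 8*t^2 - t - 8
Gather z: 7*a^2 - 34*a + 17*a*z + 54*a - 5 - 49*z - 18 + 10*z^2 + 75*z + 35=7*a^2 + 20*a + 10*z^2 + z*(17*a + 26) + 12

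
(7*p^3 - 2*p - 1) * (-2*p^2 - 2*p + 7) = -14*p^5 - 14*p^4 + 53*p^3 + 6*p^2 - 12*p - 7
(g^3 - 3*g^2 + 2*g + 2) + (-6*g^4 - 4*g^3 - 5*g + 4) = -6*g^4 - 3*g^3 - 3*g^2 - 3*g + 6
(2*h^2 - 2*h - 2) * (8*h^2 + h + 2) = 16*h^4 - 14*h^3 - 14*h^2 - 6*h - 4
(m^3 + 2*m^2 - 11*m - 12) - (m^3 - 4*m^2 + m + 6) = 6*m^2 - 12*m - 18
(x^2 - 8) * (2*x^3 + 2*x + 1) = 2*x^5 - 14*x^3 + x^2 - 16*x - 8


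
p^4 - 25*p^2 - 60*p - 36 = (p - 6)*(p + 1)*(p + 2)*(p + 3)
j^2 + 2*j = j*(j + 2)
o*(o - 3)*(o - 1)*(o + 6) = o^4 + 2*o^3 - 21*o^2 + 18*o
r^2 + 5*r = r*(r + 5)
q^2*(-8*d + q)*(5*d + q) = -40*d^2*q^2 - 3*d*q^3 + q^4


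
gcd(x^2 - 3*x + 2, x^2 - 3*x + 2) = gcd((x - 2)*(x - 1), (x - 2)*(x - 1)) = x^2 - 3*x + 2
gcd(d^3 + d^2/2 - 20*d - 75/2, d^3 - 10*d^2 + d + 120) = d^2 - 2*d - 15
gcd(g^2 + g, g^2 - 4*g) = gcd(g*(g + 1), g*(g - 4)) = g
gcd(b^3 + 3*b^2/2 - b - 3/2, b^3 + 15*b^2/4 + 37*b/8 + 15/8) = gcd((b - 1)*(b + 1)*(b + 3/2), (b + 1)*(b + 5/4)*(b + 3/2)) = b^2 + 5*b/2 + 3/2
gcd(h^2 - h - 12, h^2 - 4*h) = h - 4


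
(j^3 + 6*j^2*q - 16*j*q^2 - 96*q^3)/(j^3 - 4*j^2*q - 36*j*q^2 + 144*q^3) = (-j - 4*q)/(-j + 6*q)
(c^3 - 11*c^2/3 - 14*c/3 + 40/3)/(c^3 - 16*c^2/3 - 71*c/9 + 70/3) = 3*(c^2 - 2*c - 8)/(3*c^2 - 11*c - 42)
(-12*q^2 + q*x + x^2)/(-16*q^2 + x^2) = (-3*q + x)/(-4*q + x)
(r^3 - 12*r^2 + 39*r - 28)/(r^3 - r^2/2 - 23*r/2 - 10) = 2*(r^2 - 8*r + 7)/(2*r^2 + 7*r + 5)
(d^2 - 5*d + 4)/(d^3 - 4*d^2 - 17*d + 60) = (d^2 - 5*d + 4)/(d^3 - 4*d^2 - 17*d + 60)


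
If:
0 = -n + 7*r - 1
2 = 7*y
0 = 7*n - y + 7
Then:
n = -47/49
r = 2/343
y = 2/7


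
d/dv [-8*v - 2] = -8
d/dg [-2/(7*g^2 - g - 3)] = 2*(14*g - 1)/(-7*g^2 + g + 3)^2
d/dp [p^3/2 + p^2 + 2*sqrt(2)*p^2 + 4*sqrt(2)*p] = 3*p^2/2 + 2*p + 4*sqrt(2)*p + 4*sqrt(2)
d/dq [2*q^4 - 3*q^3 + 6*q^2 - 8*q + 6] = 8*q^3 - 9*q^2 + 12*q - 8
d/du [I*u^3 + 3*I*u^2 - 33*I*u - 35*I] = 3*I*(u^2 + 2*u - 11)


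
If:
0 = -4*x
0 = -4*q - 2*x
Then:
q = 0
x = 0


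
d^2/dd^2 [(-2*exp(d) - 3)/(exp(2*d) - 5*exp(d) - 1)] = (-2*exp(4*d) - 22*exp(3*d) + 33*exp(2*d) - 77*exp(d) + 13)*exp(d)/(exp(6*d) - 15*exp(5*d) + 72*exp(4*d) - 95*exp(3*d) - 72*exp(2*d) - 15*exp(d) - 1)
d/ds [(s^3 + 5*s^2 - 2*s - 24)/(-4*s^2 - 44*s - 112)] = (-s^2 - 14*s - 13)/(4*(s^2 + 14*s + 49))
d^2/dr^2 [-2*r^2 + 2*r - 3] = -4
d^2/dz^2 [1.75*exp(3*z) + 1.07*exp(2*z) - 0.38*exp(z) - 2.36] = (15.75*exp(2*z) + 4.28*exp(z) - 0.38)*exp(z)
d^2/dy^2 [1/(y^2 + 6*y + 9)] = 6/(y^4 + 12*y^3 + 54*y^2 + 108*y + 81)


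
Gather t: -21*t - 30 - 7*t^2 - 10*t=-7*t^2 - 31*t - 30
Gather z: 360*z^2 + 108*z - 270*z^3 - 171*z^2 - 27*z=-270*z^3 + 189*z^2 + 81*z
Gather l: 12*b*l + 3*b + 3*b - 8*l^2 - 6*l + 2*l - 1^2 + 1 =6*b - 8*l^2 + l*(12*b - 4)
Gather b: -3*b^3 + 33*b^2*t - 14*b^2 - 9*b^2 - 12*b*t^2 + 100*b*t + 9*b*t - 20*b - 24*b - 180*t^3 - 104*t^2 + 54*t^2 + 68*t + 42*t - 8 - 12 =-3*b^3 + b^2*(33*t - 23) + b*(-12*t^2 + 109*t - 44) - 180*t^3 - 50*t^2 + 110*t - 20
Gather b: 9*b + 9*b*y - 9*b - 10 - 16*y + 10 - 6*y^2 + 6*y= 9*b*y - 6*y^2 - 10*y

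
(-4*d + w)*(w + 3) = -4*d*w - 12*d + w^2 + 3*w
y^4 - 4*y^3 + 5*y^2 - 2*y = y*(y - 2)*(y - 1)^2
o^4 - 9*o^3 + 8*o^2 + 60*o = o*(o - 6)*(o - 5)*(o + 2)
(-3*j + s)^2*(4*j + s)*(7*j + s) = 252*j^4 - 69*j^3*s - 29*j^2*s^2 + 5*j*s^3 + s^4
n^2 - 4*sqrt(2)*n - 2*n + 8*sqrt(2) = (n - 2)*(n - 4*sqrt(2))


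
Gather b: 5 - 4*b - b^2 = -b^2 - 4*b + 5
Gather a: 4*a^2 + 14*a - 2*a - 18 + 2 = 4*a^2 + 12*a - 16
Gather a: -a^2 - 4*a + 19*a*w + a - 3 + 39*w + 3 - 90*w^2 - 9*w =-a^2 + a*(19*w - 3) - 90*w^2 + 30*w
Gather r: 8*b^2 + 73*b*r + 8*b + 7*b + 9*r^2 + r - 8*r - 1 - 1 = 8*b^2 + 15*b + 9*r^2 + r*(73*b - 7) - 2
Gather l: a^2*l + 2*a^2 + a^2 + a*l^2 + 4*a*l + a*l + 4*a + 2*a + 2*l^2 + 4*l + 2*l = 3*a^2 + 6*a + l^2*(a + 2) + l*(a^2 + 5*a + 6)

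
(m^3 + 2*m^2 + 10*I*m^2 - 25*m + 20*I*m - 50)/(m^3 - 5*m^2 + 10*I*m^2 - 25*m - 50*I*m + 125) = (m + 2)/(m - 5)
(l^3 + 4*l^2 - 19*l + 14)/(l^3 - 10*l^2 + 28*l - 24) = (l^2 + 6*l - 7)/(l^2 - 8*l + 12)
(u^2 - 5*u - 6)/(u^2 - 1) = (u - 6)/(u - 1)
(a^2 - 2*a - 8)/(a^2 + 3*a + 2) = (a - 4)/(a + 1)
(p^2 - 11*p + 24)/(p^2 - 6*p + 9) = (p - 8)/(p - 3)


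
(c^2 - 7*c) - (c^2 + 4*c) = -11*c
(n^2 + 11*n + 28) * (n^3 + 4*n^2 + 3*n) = n^5 + 15*n^4 + 75*n^3 + 145*n^2 + 84*n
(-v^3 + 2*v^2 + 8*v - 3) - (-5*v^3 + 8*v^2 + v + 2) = 4*v^3 - 6*v^2 + 7*v - 5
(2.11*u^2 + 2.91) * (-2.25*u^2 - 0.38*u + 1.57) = -4.7475*u^4 - 0.8018*u^3 - 3.2348*u^2 - 1.1058*u + 4.5687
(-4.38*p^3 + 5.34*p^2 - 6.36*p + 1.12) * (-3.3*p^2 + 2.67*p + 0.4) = 14.454*p^5 - 29.3166*p^4 + 33.4938*p^3 - 18.5412*p^2 + 0.4464*p + 0.448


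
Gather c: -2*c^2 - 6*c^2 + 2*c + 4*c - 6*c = -8*c^2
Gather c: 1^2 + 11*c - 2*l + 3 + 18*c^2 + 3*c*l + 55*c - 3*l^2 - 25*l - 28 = 18*c^2 + c*(3*l + 66) - 3*l^2 - 27*l - 24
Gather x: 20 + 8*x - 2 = 8*x + 18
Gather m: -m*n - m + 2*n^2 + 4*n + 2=m*(-n - 1) + 2*n^2 + 4*n + 2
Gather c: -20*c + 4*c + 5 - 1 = 4 - 16*c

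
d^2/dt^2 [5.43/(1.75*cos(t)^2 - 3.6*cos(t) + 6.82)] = (-66.5175*(1 - cos(t)^2)^2 + 102.627*cos(t)^3 + 155.59665*cos(t)^2 - 338.57136*cos(t) + 77.6489999999999)/(1.75*cos(t)^2 - 3.6*cos(t) + 6.82)^3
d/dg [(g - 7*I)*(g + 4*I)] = 2*g - 3*I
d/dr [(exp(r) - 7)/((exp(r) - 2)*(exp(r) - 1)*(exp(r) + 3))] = (-2*exp(3*r) + 21*exp(2*r) - 43)*exp(r)/(exp(6*r) - 14*exp(4*r) + 12*exp(3*r) + 49*exp(2*r) - 84*exp(r) + 36)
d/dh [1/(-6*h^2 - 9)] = 4*h/(3*(2*h^2 + 3)^2)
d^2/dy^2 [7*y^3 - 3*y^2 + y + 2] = 42*y - 6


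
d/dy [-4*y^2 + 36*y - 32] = 36 - 8*y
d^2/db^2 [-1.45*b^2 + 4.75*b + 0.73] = -2.90000000000000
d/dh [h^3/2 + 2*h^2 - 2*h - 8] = 3*h^2/2 + 4*h - 2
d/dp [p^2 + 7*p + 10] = 2*p + 7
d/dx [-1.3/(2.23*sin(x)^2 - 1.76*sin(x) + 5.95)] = (5.798*sin(x) - 2.288)*cos(x)/(2.23*sin(x)^2 - 1.76*sin(x) + 5.95)^2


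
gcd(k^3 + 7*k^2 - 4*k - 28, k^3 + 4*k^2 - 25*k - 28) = k + 7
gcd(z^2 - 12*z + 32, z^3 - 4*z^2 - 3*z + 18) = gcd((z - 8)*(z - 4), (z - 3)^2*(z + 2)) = 1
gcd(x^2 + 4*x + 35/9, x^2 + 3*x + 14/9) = x + 7/3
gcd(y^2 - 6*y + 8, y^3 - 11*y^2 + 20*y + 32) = y - 4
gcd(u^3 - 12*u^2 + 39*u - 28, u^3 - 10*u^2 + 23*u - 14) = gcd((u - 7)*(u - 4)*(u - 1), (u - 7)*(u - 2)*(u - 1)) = u^2 - 8*u + 7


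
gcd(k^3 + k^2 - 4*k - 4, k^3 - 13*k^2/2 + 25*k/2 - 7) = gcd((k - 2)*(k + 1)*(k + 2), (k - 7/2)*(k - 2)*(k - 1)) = k - 2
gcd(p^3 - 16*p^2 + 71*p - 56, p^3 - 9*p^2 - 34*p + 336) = p^2 - 15*p + 56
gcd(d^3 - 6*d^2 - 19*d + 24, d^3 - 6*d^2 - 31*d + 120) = d - 8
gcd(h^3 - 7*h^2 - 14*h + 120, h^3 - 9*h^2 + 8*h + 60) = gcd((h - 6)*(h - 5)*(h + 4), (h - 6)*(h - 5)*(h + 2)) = h^2 - 11*h + 30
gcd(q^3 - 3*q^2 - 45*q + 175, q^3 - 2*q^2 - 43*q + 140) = q^2 + 2*q - 35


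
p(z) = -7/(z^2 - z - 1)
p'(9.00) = 0.02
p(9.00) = -0.10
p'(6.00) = 0.09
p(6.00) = -0.24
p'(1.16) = 13.93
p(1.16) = 8.60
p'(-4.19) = -0.15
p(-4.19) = -0.34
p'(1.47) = 142.14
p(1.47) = 22.65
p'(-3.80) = -0.20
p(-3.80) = -0.41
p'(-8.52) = -0.02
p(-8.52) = -0.09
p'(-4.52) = -0.12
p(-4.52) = -0.29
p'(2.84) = 1.83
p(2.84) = -1.66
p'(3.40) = 0.79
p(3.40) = -0.98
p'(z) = -7*(1 - 2*z)/(z^2 - z - 1)^2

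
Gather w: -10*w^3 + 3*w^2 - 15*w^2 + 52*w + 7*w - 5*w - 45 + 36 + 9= -10*w^3 - 12*w^2 + 54*w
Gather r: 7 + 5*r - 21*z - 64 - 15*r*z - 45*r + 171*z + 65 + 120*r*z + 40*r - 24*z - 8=105*r*z + 126*z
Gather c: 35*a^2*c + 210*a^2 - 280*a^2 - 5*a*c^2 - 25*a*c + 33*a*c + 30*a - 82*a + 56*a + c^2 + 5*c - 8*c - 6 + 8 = -70*a^2 + 4*a + c^2*(1 - 5*a) + c*(35*a^2 + 8*a - 3) + 2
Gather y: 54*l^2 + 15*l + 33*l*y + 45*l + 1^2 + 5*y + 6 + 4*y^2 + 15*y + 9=54*l^2 + 60*l + 4*y^2 + y*(33*l + 20) + 16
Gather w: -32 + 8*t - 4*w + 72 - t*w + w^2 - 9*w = 8*t + w^2 + w*(-t - 13) + 40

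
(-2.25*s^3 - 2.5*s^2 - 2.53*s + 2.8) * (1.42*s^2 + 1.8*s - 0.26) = -3.195*s^5 - 7.6*s^4 - 7.5076*s^3 + 0.0720000000000001*s^2 + 5.6978*s - 0.728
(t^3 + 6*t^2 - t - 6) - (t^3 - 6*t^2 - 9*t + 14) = 12*t^2 + 8*t - 20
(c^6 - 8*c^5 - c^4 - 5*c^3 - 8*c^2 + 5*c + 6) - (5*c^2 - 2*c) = c^6 - 8*c^5 - c^4 - 5*c^3 - 13*c^2 + 7*c + 6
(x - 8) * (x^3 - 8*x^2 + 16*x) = x^4 - 16*x^3 + 80*x^2 - 128*x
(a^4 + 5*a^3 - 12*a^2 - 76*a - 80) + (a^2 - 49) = a^4 + 5*a^3 - 11*a^2 - 76*a - 129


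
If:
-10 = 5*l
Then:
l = -2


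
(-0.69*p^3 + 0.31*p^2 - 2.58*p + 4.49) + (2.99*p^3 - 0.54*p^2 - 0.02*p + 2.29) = 2.3*p^3 - 0.23*p^2 - 2.6*p + 6.78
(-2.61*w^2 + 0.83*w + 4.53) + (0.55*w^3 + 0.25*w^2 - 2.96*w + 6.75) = 0.55*w^3 - 2.36*w^2 - 2.13*w + 11.28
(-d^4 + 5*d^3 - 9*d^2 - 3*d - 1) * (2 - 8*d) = 8*d^5 - 42*d^4 + 82*d^3 + 6*d^2 + 2*d - 2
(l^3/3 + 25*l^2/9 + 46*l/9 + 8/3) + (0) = l^3/3 + 25*l^2/9 + 46*l/9 + 8/3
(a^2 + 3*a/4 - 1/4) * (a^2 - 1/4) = a^4 + 3*a^3/4 - a^2/2 - 3*a/16 + 1/16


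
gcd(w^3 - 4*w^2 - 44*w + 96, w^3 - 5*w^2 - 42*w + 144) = w^2 - 2*w - 48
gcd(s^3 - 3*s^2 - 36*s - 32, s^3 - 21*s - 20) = s^2 + 5*s + 4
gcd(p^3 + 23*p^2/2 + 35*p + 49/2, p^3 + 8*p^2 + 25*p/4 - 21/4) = p + 7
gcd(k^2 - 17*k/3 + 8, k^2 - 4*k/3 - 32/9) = k - 8/3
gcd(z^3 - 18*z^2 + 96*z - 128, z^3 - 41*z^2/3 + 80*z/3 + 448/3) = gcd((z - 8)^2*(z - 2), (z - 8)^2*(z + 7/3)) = z^2 - 16*z + 64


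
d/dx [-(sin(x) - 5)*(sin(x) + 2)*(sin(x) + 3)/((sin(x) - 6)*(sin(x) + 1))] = (-sin(x)^4 + 10*sin(x)^3 - sin(x)^2 - 60*sin(x) + 36)*cos(x)/((sin(x) - 6)^2*(sin(x) + 1)^2)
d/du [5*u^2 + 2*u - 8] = 10*u + 2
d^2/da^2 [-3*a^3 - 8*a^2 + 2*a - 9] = -18*a - 16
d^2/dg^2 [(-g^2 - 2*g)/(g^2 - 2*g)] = -8/(g^3 - 6*g^2 + 12*g - 8)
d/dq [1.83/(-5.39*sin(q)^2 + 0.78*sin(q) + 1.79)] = (19.7274*sin(q) - 1.4274)*cos(q)/(-5.39*sin(q)^2 + 0.78*sin(q) + 1.79)^2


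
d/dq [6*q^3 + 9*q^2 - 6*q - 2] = 18*q^2 + 18*q - 6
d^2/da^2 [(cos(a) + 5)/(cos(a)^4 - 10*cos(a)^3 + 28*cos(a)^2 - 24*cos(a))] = (-2684*(1 - cos(a)^2)^2/cos(a)^3 - 12*sin(a)^6/cos(a)^3 - 9*cos(a)^4 - 18*cos(a)^3 + 718*cos(a)^2 - 3600*tan(a)^2 - 2628 - 2404/cos(a) + 4136/cos(a)^3)/((cos(a) - 6)^3*(cos(a) - 2)^4)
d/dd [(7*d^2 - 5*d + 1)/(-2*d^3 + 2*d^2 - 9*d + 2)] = (14*d^4 - 20*d^3 - 47*d^2 + 24*d - 1)/(4*d^6 - 8*d^5 + 40*d^4 - 44*d^3 + 89*d^2 - 36*d + 4)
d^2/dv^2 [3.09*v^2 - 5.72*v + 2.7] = 6.18000000000000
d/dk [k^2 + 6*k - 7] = 2*k + 6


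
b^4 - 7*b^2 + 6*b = b*(b - 2)*(b - 1)*(b + 3)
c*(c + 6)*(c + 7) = c^3 + 13*c^2 + 42*c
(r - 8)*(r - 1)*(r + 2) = r^3 - 7*r^2 - 10*r + 16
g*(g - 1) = g^2 - g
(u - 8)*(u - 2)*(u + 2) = u^3 - 8*u^2 - 4*u + 32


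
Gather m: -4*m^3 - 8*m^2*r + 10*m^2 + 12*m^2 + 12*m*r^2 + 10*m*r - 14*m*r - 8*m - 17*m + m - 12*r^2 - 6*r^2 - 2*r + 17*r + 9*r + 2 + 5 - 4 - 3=-4*m^3 + m^2*(22 - 8*r) + m*(12*r^2 - 4*r - 24) - 18*r^2 + 24*r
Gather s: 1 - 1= 0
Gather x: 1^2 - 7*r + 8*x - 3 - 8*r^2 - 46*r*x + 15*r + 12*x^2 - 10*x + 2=-8*r^2 + 8*r + 12*x^2 + x*(-46*r - 2)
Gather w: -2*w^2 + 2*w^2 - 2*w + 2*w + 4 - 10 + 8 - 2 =0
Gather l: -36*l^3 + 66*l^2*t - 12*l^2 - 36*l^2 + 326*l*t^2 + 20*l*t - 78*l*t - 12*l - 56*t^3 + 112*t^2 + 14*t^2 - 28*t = -36*l^3 + l^2*(66*t - 48) + l*(326*t^2 - 58*t - 12) - 56*t^3 + 126*t^2 - 28*t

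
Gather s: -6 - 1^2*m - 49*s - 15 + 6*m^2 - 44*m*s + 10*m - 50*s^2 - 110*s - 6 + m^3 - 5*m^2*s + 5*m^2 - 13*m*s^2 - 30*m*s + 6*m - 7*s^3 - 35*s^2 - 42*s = m^3 + 11*m^2 + 15*m - 7*s^3 + s^2*(-13*m - 85) + s*(-5*m^2 - 74*m - 201) - 27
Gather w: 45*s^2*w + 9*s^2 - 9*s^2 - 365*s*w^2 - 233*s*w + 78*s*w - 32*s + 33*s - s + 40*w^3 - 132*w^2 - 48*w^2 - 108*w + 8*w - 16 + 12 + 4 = 40*w^3 + w^2*(-365*s - 180) + w*(45*s^2 - 155*s - 100)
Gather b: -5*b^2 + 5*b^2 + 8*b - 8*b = 0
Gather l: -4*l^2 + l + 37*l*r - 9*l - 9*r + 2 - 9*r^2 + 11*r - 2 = -4*l^2 + l*(37*r - 8) - 9*r^2 + 2*r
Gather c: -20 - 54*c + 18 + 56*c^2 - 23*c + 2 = 56*c^2 - 77*c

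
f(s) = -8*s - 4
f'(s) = -8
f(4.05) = -36.40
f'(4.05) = -8.00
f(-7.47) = 55.76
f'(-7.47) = -8.00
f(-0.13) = -2.96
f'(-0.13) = -8.00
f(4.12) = -36.96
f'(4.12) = -8.00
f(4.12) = -36.96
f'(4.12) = -8.00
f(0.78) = -10.24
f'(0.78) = -8.00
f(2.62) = -24.96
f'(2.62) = -8.00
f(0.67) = -9.36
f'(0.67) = -8.00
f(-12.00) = 92.00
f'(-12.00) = -8.00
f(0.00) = -4.00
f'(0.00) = -8.00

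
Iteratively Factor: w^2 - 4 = (w - 2)*(w + 2)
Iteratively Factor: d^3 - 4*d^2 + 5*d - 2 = (d - 1)*(d^2 - 3*d + 2) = (d - 1)^2*(d - 2)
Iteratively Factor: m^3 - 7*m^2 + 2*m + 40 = (m + 2)*(m^2 - 9*m + 20) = (m - 4)*(m + 2)*(m - 5)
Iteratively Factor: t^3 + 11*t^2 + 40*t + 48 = (t + 3)*(t^2 + 8*t + 16) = (t + 3)*(t + 4)*(t + 4)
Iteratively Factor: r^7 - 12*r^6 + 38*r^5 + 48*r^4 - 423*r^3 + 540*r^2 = (r - 3)*(r^6 - 9*r^5 + 11*r^4 + 81*r^3 - 180*r^2) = r*(r - 3)*(r^5 - 9*r^4 + 11*r^3 + 81*r^2 - 180*r) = r*(r - 5)*(r - 3)*(r^4 - 4*r^3 - 9*r^2 + 36*r) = r^2*(r - 5)*(r - 3)*(r^3 - 4*r^2 - 9*r + 36) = r^2*(r - 5)*(r - 4)*(r - 3)*(r^2 - 9) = r^2*(r - 5)*(r - 4)*(r - 3)*(r + 3)*(r - 3)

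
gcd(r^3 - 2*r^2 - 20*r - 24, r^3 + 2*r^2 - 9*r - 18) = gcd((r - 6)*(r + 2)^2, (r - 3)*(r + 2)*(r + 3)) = r + 2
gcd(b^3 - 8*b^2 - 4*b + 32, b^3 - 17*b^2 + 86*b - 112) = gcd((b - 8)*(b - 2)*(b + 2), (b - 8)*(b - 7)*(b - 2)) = b^2 - 10*b + 16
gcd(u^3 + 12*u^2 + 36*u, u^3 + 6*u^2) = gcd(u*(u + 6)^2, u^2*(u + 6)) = u^2 + 6*u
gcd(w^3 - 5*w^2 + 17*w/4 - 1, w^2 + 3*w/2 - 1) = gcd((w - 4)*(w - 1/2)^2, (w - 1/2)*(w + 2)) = w - 1/2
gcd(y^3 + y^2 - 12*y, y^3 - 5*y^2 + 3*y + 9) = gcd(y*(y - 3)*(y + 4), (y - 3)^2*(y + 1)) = y - 3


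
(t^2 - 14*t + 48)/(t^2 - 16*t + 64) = (t - 6)/(t - 8)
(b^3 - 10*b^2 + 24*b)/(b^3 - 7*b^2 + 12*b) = (b - 6)/(b - 3)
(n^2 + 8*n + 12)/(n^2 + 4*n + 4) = (n + 6)/(n + 2)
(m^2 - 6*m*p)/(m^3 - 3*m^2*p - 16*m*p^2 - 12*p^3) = m/(m^2 + 3*m*p + 2*p^2)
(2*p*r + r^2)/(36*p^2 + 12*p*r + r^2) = r*(2*p + r)/(36*p^2 + 12*p*r + r^2)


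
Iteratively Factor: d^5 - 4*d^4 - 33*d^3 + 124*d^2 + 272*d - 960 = (d - 5)*(d^4 + d^3 - 28*d^2 - 16*d + 192) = (d - 5)*(d - 3)*(d^3 + 4*d^2 - 16*d - 64) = (d - 5)*(d - 3)*(d + 4)*(d^2 - 16) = (d - 5)*(d - 4)*(d - 3)*(d + 4)*(d + 4)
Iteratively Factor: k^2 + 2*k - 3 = (k - 1)*(k + 3)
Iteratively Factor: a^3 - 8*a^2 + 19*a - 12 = (a - 1)*(a^2 - 7*a + 12) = (a - 3)*(a - 1)*(a - 4)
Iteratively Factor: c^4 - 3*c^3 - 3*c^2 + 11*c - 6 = (c - 3)*(c^3 - 3*c + 2) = (c - 3)*(c - 1)*(c^2 + c - 2) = (c - 3)*(c - 1)*(c + 2)*(c - 1)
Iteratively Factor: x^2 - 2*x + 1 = (x - 1)*(x - 1)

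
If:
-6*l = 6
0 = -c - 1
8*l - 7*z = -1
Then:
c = -1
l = -1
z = -1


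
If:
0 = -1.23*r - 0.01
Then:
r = -0.01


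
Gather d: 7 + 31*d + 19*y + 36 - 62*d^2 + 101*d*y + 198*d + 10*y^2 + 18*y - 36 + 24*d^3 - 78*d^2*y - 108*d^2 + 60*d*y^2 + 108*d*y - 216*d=24*d^3 + d^2*(-78*y - 170) + d*(60*y^2 + 209*y + 13) + 10*y^2 + 37*y + 7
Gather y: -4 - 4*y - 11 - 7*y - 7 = -11*y - 22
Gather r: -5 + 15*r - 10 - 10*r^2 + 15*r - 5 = -10*r^2 + 30*r - 20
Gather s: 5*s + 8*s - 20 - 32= 13*s - 52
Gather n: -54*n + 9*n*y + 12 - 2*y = n*(9*y - 54) - 2*y + 12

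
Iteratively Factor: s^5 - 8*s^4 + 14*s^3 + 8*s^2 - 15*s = (s + 1)*(s^4 - 9*s^3 + 23*s^2 - 15*s) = (s - 3)*(s + 1)*(s^3 - 6*s^2 + 5*s) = (s - 3)*(s - 1)*(s + 1)*(s^2 - 5*s) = s*(s - 3)*(s - 1)*(s + 1)*(s - 5)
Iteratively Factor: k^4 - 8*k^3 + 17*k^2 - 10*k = (k - 1)*(k^3 - 7*k^2 + 10*k) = (k - 2)*(k - 1)*(k^2 - 5*k) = k*(k - 2)*(k - 1)*(k - 5)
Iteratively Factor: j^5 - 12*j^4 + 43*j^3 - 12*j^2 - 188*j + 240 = (j + 2)*(j^4 - 14*j^3 + 71*j^2 - 154*j + 120) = (j - 3)*(j + 2)*(j^3 - 11*j^2 + 38*j - 40) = (j - 3)*(j - 2)*(j + 2)*(j^2 - 9*j + 20) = (j - 4)*(j - 3)*(j - 2)*(j + 2)*(j - 5)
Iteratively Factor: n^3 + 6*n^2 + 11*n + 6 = (n + 3)*(n^2 + 3*n + 2) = (n + 2)*(n + 3)*(n + 1)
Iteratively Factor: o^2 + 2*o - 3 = (o - 1)*(o + 3)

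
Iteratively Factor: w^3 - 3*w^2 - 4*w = (w - 4)*(w^2 + w) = (w - 4)*(w + 1)*(w)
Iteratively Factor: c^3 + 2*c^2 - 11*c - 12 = (c + 1)*(c^2 + c - 12) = (c - 3)*(c + 1)*(c + 4)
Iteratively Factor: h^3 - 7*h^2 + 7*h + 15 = (h - 3)*(h^2 - 4*h - 5) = (h - 5)*(h - 3)*(h + 1)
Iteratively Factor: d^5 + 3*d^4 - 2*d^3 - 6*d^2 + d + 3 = (d + 3)*(d^4 - 2*d^2 + 1) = (d - 1)*(d + 3)*(d^3 + d^2 - d - 1) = (d - 1)^2*(d + 3)*(d^2 + 2*d + 1) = (d - 1)^2*(d + 1)*(d + 3)*(d + 1)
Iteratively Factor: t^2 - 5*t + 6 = (t - 2)*(t - 3)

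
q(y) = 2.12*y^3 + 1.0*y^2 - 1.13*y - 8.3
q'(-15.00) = 1399.87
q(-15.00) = -6921.35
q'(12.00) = 938.71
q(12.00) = 3785.50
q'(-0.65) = 0.26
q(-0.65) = -7.73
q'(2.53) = 44.64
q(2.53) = 29.57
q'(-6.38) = 244.99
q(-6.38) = -510.94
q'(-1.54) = 10.87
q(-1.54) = -11.93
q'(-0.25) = -1.23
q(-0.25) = -7.99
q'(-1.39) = 8.38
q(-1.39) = -10.49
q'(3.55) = 86.12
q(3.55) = 95.14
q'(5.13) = 176.51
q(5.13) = 298.43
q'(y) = 6.36*y^2 + 2.0*y - 1.13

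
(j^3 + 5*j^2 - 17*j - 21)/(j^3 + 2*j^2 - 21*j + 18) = (j^2 + 8*j + 7)/(j^2 + 5*j - 6)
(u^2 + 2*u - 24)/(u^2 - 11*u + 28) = (u + 6)/(u - 7)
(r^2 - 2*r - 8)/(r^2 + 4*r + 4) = (r - 4)/(r + 2)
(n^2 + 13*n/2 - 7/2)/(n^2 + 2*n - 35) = (n - 1/2)/(n - 5)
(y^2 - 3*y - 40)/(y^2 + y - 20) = (y - 8)/(y - 4)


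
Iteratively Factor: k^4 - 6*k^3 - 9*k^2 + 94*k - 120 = (k - 2)*(k^3 - 4*k^2 - 17*k + 60) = (k - 3)*(k - 2)*(k^2 - k - 20) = (k - 5)*(k - 3)*(k - 2)*(k + 4)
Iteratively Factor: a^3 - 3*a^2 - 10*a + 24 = (a + 3)*(a^2 - 6*a + 8) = (a - 4)*(a + 3)*(a - 2)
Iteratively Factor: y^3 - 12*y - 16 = (y + 2)*(y^2 - 2*y - 8) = (y + 2)^2*(y - 4)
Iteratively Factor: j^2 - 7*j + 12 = (j - 4)*(j - 3)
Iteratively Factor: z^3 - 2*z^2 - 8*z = (z + 2)*(z^2 - 4*z) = (z - 4)*(z + 2)*(z)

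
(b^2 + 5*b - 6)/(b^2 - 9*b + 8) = (b + 6)/(b - 8)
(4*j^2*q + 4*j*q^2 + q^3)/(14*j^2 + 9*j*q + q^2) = q*(2*j + q)/(7*j + q)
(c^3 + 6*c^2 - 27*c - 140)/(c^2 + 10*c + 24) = (c^2 + 2*c - 35)/(c + 6)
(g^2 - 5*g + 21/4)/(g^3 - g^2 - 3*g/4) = (2*g - 7)/(g*(2*g + 1))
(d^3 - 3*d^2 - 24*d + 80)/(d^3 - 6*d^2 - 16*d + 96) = (d^2 + d - 20)/(d^2 - 2*d - 24)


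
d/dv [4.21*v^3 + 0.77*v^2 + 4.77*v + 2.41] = 12.63*v^2 + 1.54*v + 4.77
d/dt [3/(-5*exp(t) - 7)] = 15*exp(t)/(5*exp(t) + 7)^2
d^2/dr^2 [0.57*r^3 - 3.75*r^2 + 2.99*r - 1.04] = 3.42*r - 7.5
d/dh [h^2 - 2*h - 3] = 2*h - 2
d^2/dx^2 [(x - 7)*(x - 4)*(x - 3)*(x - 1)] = 12*x^2 - 90*x + 150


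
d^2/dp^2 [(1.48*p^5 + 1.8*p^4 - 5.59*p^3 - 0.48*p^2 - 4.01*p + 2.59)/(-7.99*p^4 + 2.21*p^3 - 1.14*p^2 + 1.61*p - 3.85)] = (-9.09494701772928e-13*p^11 - 9.09494701772928e-13*p^10 + 662.668397999998*p^9 + 190.373207999999*p^8 + 2940.95604*p^7 - 2199.630666*p^6 - 2698.550394*p^5 + 78.3958019999995*p^4 - 2468.890968*p^3 + 749.303772*p^2 + 287.847336*p + 73.249512)/(510.082399*p^12 - 423.259863*p^11 + 335.405019*p^10 - 439.92158*p^9 + 955.783503*p^8 - 528.093117*p^7 + 354.7716*p^6 - 378.816921*p^5 + 461.362797*p^4 - 144.844196*p^3 + 80.631705*p^2 - 71.592675*p + 57.066625)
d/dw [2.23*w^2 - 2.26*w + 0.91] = 4.46*w - 2.26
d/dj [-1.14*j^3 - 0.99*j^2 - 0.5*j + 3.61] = -3.42*j^2 - 1.98*j - 0.5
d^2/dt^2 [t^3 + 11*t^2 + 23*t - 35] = 6*t + 22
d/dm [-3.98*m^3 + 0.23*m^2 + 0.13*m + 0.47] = -11.94*m^2 + 0.46*m + 0.13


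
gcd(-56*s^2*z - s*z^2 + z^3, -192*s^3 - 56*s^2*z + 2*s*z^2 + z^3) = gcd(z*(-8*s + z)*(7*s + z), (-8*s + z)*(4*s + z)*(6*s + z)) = -8*s + z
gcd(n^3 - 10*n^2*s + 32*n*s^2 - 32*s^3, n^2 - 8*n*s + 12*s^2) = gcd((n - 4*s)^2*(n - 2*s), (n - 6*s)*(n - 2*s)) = -n + 2*s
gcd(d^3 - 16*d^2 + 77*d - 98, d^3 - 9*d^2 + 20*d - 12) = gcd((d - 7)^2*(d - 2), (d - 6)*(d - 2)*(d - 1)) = d - 2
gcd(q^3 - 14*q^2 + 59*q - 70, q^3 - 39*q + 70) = q^2 - 7*q + 10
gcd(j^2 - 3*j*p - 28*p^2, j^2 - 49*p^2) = -j + 7*p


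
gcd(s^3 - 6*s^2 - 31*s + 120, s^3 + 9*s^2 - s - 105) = s^2 + 2*s - 15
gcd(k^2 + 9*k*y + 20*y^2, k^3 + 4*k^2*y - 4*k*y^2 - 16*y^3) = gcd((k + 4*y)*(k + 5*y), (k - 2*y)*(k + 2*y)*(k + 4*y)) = k + 4*y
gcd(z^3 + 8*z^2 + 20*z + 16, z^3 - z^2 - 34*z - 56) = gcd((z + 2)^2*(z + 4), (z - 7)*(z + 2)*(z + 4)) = z^2 + 6*z + 8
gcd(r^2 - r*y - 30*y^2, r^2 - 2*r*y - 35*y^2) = r + 5*y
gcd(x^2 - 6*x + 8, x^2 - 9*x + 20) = x - 4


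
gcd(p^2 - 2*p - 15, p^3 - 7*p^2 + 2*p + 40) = p - 5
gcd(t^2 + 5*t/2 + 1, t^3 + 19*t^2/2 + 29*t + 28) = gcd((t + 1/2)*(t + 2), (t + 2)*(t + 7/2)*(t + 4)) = t + 2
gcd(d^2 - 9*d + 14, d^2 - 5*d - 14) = d - 7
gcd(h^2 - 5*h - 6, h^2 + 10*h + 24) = 1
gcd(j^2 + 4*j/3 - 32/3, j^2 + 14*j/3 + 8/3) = j + 4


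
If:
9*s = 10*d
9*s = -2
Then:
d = -1/5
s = -2/9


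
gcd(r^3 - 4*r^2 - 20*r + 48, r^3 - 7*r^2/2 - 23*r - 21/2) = 1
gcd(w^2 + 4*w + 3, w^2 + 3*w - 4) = 1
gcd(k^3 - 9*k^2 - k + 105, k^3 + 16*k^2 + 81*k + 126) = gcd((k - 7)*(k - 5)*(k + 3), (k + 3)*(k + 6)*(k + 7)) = k + 3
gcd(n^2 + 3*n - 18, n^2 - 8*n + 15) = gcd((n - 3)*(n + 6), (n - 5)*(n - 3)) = n - 3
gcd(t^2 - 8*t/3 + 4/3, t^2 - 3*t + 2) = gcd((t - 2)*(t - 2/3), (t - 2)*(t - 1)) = t - 2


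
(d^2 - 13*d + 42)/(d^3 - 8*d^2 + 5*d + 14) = (d - 6)/(d^2 - d - 2)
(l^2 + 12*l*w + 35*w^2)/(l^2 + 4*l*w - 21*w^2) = (-l - 5*w)/(-l + 3*w)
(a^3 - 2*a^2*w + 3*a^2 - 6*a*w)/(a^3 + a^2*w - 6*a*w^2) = (a + 3)/(a + 3*w)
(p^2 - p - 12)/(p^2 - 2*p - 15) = (p - 4)/(p - 5)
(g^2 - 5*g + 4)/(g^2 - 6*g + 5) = (g - 4)/(g - 5)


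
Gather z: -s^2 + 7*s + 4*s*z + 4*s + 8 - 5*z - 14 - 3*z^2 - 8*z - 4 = -s^2 + 11*s - 3*z^2 + z*(4*s - 13) - 10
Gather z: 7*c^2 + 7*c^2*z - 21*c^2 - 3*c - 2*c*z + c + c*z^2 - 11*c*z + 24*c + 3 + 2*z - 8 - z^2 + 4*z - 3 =-14*c^2 + 22*c + z^2*(c - 1) + z*(7*c^2 - 13*c + 6) - 8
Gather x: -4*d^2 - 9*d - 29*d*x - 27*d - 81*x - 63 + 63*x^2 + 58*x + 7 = -4*d^2 - 36*d + 63*x^2 + x*(-29*d - 23) - 56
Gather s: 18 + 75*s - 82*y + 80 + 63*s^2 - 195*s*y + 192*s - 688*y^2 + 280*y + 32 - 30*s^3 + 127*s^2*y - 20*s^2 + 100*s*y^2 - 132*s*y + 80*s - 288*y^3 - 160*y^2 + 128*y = -30*s^3 + s^2*(127*y + 43) + s*(100*y^2 - 327*y + 347) - 288*y^3 - 848*y^2 + 326*y + 130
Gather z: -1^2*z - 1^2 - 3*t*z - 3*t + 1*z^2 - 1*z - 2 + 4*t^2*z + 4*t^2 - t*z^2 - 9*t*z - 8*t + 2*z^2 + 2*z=4*t^2 - 11*t + z^2*(3 - t) + z*(4*t^2 - 12*t) - 3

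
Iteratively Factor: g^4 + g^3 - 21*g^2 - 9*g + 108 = (g + 3)*(g^3 - 2*g^2 - 15*g + 36) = (g - 3)*(g + 3)*(g^2 + g - 12) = (g - 3)^2*(g + 3)*(g + 4)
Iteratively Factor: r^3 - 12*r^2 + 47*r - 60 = (r - 5)*(r^2 - 7*r + 12) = (r - 5)*(r - 4)*(r - 3)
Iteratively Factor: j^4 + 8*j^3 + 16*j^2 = (j)*(j^3 + 8*j^2 + 16*j) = j^2*(j^2 + 8*j + 16) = j^2*(j + 4)*(j + 4)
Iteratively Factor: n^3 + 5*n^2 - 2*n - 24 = (n - 2)*(n^2 + 7*n + 12) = (n - 2)*(n + 4)*(n + 3)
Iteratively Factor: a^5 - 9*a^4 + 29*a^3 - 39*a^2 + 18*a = (a)*(a^4 - 9*a^3 + 29*a^2 - 39*a + 18) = a*(a - 3)*(a^3 - 6*a^2 + 11*a - 6) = a*(a - 3)*(a - 2)*(a^2 - 4*a + 3) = a*(a - 3)^2*(a - 2)*(a - 1)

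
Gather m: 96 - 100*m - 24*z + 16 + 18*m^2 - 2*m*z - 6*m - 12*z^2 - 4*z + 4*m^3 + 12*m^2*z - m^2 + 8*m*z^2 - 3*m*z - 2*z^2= 4*m^3 + m^2*(12*z + 17) + m*(8*z^2 - 5*z - 106) - 14*z^2 - 28*z + 112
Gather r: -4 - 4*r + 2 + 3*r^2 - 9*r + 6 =3*r^2 - 13*r + 4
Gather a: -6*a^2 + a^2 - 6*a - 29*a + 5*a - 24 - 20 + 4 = -5*a^2 - 30*a - 40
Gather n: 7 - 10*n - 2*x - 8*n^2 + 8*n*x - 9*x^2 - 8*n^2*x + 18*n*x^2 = n^2*(-8*x - 8) + n*(18*x^2 + 8*x - 10) - 9*x^2 - 2*x + 7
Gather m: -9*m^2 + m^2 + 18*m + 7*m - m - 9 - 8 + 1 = -8*m^2 + 24*m - 16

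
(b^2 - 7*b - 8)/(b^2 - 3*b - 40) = (b + 1)/(b + 5)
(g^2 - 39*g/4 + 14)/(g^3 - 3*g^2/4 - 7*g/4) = (g - 8)/(g*(g + 1))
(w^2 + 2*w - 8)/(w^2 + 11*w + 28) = (w - 2)/(w + 7)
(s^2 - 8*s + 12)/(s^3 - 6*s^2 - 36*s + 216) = (s - 2)/(s^2 - 36)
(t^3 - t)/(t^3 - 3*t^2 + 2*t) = (t + 1)/(t - 2)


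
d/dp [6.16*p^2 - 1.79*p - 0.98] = 12.32*p - 1.79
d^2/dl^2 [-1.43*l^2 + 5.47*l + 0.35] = -2.86000000000000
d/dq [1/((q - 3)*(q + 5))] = 2*(-q - 1)/(q^4 + 4*q^3 - 26*q^2 - 60*q + 225)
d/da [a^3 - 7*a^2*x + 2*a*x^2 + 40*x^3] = 3*a^2 - 14*a*x + 2*x^2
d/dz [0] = 0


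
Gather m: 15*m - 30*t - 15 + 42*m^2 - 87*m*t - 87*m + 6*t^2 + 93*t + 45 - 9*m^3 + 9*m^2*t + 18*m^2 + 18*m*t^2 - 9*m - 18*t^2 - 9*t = -9*m^3 + m^2*(9*t + 60) + m*(18*t^2 - 87*t - 81) - 12*t^2 + 54*t + 30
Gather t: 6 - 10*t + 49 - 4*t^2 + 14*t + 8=-4*t^2 + 4*t + 63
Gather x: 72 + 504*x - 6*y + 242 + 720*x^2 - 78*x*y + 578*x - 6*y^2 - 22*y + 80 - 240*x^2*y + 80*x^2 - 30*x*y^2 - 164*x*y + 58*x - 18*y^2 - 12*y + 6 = x^2*(800 - 240*y) + x*(-30*y^2 - 242*y + 1140) - 24*y^2 - 40*y + 400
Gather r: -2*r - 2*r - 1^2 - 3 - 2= -4*r - 6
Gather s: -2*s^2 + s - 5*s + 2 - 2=-2*s^2 - 4*s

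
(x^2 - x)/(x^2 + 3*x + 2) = x*(x - 1)/(x^2 + 3*x + 2)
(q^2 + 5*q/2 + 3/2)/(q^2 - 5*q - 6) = (q + 3/2)/(q - 6)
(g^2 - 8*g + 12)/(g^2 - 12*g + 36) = (g - 2)/(g - 6)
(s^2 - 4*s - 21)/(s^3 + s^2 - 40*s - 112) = (s + 3)/(s^2 + 8*s + 16)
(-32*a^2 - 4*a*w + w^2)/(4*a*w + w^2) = (-8*a + w)/w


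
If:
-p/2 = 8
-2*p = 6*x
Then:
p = -16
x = 16/3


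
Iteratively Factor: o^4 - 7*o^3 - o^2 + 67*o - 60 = (o + 3)*(o^3 - 10*o^2 + 29*o - 20) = (o - 1)*(o + 3)*(o^2 - 9*o + 20) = (o - 5)*(o - 1)*(o + 3)*(o - 4)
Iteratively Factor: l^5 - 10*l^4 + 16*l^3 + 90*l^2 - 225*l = (l)*(l^4 - 10*l^3 + 16*l^2 + 90*l - 225) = l*(l + 3)*(l^3 - 13*l^2 + 55*l - 75) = l*(l - 3)*(l + 3)*(l^2 - 10*l + 25) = l*(l - 5)*(l - 3)*(l + 3)*(l - 5)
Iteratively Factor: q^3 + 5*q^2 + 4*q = (q + 1)*(q^2 + 4*q) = (q + 1)*(q + 4)*(q)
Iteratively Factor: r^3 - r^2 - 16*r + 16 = (r - 1)*(r^2 - 16) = (r - 4)*(r - 1)*(r + 4)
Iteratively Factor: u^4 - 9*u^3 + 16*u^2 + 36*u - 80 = (u + 2)*(u^3 - 11*u^2 + 38*u - 40) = (u - 2)*(u + 2)*(u^2 - 9*u + 20) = (u - 5)*(u - 2)*(u + 2)*(u - 4)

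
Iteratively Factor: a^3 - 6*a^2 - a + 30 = (a - 3)*(a^2 - 3*a - 10) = (a - 3)*(a + 2)*(a - 5)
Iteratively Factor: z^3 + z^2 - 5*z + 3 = (z + 3)*(z^2 - 2*z + 1) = (z - 1)*(z + 3)*(z - 1)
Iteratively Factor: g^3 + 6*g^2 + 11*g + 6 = (g + 1)*(g^2 + 5*g + 6) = (g + 1)*(g + 3)*(g + 2)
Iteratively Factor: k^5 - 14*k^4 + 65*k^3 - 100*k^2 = (k - 5)*(k^4 - 9*k^3 + 20*k^2) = k*(k - 5)*(k^3 - 9*k^2 + 20*k) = k*(k - 5)*(k - 4)*(k^2 - 5*k) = k^2*(k - 5)*(k - 4)*(k - 5)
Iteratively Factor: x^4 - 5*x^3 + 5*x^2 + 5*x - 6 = (x - 1)*(x^3 - 4*x^2 + x + 6) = (x - 1)*(x + 1)*(x^2 - 5*x + 6) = (x - 3)*(x - 1)*(x + 1)*(x - 2)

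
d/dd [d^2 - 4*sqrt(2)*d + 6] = 2*d - 4*sqrt(2)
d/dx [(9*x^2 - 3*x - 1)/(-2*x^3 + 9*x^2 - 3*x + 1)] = 6*(3*x^4 - 2*x^3 - x^2 + 6*x - 1)/(4*x^6 - 36*x^5 + 93*x^4 - 58*x^3 + 27*x^2 - 6*x + 1)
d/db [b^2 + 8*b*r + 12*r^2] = 2*b + 8*r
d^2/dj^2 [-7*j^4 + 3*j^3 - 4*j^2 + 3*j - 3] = -84*j^2 + 18*j - 8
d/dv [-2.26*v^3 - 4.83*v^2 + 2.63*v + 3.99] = -6.78*v^2 - 9.66*v + 2.63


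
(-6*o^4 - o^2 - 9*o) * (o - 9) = -6*o^5 + 54*o^4 - o^3 + 81*o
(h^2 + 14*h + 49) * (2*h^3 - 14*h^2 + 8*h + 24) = 2*h^5 + 14*h^4 - 90*h^3 - 550*h^2 + 728*h + 1176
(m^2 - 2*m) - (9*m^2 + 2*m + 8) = -8*m^2 - 4*m - 8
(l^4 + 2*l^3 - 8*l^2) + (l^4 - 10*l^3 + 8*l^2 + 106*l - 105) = 2*l^4 - 8*l^3 + 106*l - 105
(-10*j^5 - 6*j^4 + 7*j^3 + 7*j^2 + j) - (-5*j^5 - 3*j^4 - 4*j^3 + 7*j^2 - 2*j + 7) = -5*j^5 - 3*j^4 + 11*j^3 + 3*j - 7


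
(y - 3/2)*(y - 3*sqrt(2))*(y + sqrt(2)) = y^3 - 2*sqrt(2)*y^2 - 3*y^2/2 - 6*y + 3*sqrt(2)*y + 9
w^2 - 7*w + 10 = (w - 5)*(w - 2)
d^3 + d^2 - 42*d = d*(d - 6)*(d + 7)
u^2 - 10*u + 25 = (u - 5)^2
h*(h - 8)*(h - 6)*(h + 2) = h^4 - 12*h^3 + 20*h^2 + 96*h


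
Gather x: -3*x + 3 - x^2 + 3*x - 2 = 1 - x^2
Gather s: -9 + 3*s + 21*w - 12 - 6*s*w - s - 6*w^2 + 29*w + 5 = s*(2 - 6*w) - 6*w^2 + 50*w - 16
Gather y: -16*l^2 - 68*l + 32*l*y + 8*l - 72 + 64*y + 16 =-16*l^2 - 60*l + y*(32*l + 64) - 56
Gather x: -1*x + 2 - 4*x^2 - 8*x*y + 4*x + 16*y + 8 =-4*x^2 + x*(3 - 8*y) + 16*y + 10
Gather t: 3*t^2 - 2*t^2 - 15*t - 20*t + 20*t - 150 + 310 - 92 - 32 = t^2 - 15*t + 36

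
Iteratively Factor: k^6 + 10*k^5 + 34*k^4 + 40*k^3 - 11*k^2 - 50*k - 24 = (k + 4)*(k^5 + 6*k^4 + 10*k^3 - 11*k - 6) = (k + 3)*(k + 4)*(k^4 + 3*k^3 + k^2 - 3*k - 2) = (k + 1)*(k + 3)*(k + 4)*(k^3 + 2*k^2 - k - 2) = (k + 1)*(k + 2)*(k + 3)*(k + 4)*(k^2 - 1) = (k - 1)*(k + 1)*(k + 2)*(k + 3)*(k + 4)*(k + 1)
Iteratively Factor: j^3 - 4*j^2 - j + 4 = (j - 1)*(j^2 - 3*j - 4) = (j - 4)*(j - 1)*(j + 1)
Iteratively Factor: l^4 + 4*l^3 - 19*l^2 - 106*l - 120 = (l - 5)*(l^3 + 9*l^2 + 26*l + 24) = (l - 5)*(l + 4)*(l^2 + 5*l + 6) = (l - 5)*(l + 2)*(l + 4)*(l + 3)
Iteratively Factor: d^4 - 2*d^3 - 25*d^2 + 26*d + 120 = (d + 4)*(d^3 - 6*d^2 - d + 30) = (d - 3)*(d + 4)*(d^2 - 3*d - 10) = (d - 5)*(d - 3)*(d + 4)*(d + 2)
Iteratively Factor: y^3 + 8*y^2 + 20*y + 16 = (y + 4)*(y^2 + 4*y + 4) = (y + 2)*(y + 4)*(y + 2)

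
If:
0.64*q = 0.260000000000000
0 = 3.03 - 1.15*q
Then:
No Solution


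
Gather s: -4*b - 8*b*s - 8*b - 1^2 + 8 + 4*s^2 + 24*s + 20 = -12*b + 4*s^2 + s*(24 - 8*b) + 27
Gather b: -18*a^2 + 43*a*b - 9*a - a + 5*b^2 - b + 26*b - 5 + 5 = -18*a^2 - 10*a + 5*b^2 + b*(43*a + 25)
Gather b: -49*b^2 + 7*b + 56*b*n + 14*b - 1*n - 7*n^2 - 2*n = -49*b^2 + b*(56*n + 21) - 7*n^2 - 3*n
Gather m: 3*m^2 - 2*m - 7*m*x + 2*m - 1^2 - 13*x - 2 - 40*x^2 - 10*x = 3*m^2 - 7*m*x - 40*x^2 - 23*x - 3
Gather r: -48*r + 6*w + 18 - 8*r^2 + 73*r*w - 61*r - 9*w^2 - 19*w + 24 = -8*r^2 + r*(73*w - 109) - 9*w^2 - 13*w + 42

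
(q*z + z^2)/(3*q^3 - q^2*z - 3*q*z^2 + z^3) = z/(3*q^2 - 4*q*z + z^2)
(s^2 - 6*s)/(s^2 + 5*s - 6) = s*(s - 6)/(s^2 + 5*s - 6)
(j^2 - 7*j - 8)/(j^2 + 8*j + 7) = (j - 8)/(j + 7)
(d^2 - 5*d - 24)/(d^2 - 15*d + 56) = (d + 3)/(d - 7)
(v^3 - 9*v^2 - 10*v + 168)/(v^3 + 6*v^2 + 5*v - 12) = (v^2 - 13*v + 42)/(v^2 + 2*v - 3)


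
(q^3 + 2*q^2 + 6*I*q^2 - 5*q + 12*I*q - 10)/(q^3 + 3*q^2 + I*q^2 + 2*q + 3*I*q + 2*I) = (q + 5*I)/(q + 1)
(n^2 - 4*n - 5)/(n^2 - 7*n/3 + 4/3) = 3*(n^2 - 4*n - 5)/(3*n^2 - 7*n + 4)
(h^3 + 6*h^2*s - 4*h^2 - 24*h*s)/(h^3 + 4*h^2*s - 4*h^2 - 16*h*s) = (h + 6*s)/(h + 4*s)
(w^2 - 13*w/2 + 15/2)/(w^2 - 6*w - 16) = (-2*w^2 + 13*w - 15)/(2*(-w^2 + 6*w + 16))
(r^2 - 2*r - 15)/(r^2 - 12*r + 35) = (r + 3)/(r - 7)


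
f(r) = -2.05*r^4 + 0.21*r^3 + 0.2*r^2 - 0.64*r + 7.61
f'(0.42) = -0.97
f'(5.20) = -1134.51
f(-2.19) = -39.39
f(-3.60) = -341.61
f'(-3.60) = 388.66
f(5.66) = -2055.40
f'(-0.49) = 0.28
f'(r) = -8.2*r^3 + 0.63*r^2 + 0.4*r - 0.64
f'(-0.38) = -0.25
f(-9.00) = -13573.57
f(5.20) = -1459.66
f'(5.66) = -1465.03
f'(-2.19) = 87.63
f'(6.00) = -1746.76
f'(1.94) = -57.36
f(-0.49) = 7.83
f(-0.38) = 7.83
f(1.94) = -20.38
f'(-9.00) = 6024.59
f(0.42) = 7.33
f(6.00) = -2600.47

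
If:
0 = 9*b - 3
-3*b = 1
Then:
No Solution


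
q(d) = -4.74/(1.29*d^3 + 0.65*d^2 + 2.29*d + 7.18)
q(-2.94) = 0.18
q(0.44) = -0.56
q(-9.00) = 0.01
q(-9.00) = 0.01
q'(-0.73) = 0.56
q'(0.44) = 0.24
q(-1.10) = -1.27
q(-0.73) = -0.89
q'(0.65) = 0.26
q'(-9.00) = 0.00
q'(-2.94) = 0.21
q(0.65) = -0.51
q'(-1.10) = 1.89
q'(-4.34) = 0.04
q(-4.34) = 0.05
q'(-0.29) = 0.25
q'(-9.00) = 0.00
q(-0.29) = -0.72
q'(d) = -4.74*(-3.87*d^2 - 1.3*d - 2.29)/(1.29*d^3 + 0.65*d^2 + 2.29*d + 7.18)^2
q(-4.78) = 0.04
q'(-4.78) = 0.02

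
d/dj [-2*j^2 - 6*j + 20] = -4*j - 6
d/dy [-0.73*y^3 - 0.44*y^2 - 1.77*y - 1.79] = -2.19*y^2 - 0.88*y - 1.77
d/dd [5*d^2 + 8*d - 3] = 10*d + 8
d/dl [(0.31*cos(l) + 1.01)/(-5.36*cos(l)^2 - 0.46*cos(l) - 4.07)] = (-1.6616*cos(l)^2 - 10.8272*cos(l) + 0.7971)*sin(l)/(28.7296*cos(l)^4 + 4.9312*cos(l)^3 + 43.842*cos(l)^2 + 3.7444*cos(l) + 16.5649)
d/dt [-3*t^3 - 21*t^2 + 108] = 3*t*(-3*t - 14)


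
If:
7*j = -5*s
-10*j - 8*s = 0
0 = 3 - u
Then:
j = 0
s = 0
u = 3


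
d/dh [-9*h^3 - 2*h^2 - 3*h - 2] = -27*h^2 - 4*h - 3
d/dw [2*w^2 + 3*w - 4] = 4*w + 3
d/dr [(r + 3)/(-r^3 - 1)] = (-r^3 + 3*r^2*(r + 3) - 1)/(r^3 + 1)^2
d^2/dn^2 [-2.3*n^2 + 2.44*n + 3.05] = -4.60000000000000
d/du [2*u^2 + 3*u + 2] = 4*u + 3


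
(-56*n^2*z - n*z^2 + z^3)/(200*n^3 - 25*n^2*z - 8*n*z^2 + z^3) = z*(7*n + z)/(-25*n^2 + z^2)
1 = 1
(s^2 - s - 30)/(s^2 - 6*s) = (s + 5)/s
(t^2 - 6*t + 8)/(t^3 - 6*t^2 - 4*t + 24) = (t - 4)/(t^2 - 4*t - 12)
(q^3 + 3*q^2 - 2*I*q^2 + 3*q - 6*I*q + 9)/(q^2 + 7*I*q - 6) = (q^2 + 3*q*(1 - I) - 9*I)/(q + 6*I)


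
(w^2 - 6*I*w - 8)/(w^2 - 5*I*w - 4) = (w - 2*I)/(w - I)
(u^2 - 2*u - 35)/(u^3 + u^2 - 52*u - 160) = (u - 7)/(u^2 - 4*u - 32)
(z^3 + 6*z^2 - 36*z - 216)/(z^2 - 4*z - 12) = (z^2 + 12*z + 36)/(z + 2)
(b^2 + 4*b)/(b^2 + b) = (b + 4)/(b + 1)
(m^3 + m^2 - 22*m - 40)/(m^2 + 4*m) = m - 3 - 10/m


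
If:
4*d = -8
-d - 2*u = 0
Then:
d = -2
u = 1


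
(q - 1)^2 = q^2 - 2*q + 1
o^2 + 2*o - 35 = (o - 5)*(o + 7)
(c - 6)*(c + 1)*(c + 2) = c^3 - 3*c^2 - 16*c - 12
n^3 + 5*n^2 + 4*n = n*(n + 1)*(n + 4)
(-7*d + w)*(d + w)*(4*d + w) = -28*d^3 - 31*d^2*w - 2*d*w^2 + w^3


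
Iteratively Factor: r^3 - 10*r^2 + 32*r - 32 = (r - 4)*(r^2 - 6*r + 8) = (r - 4)*(r - 2)*(r - 4)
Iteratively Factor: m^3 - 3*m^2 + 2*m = (m - 2)*(m^2 - m) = m*(m - 2)*(m - 1)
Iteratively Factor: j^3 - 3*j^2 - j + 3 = (j + 1)*(j^2 - 4*j + 3) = (j - 3)*(j + 1)*(j - 1)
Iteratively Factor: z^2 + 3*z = (z)*(z + 3)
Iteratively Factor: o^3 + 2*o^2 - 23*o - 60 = (o + 3)*(o^2 - o - 20) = (o + 3)*(o + 4)*(o - 5)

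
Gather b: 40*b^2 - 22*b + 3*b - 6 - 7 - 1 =40*b^2 - 19*b - 14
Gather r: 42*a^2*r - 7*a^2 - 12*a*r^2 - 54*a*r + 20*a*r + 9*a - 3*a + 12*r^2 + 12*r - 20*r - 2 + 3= -7*a^2 + 6*a + r^2*(12 - 12*a) + r*(42*a^2 - 34*a - 8) + 1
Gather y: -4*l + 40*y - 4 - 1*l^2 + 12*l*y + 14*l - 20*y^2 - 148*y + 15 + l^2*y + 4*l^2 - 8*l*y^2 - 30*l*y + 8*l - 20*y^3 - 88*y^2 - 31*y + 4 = 3*l^2 + 18*l - 20*y^3 + y^2*(-8*l - 108) + y*(l^2 - 18*l - 139) + 15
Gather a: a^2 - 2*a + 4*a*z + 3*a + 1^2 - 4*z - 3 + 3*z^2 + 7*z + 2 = a^2 + a*(4*z + 1) + 3*z^2 + 3*z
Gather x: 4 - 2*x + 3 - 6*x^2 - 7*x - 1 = -6*x^2 - 9*x + 6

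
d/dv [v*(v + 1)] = 2*v + 1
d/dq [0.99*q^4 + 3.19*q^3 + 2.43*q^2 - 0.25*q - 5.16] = 3.96*q^3 + 9.57*q^2 + 4.86*q - 0.25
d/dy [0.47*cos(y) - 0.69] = -0.47*sin(y)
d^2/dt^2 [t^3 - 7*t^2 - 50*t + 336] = 6*t - 14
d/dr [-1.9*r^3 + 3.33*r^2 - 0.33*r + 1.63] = -5.7*r^2 + 6.66*r - 0.33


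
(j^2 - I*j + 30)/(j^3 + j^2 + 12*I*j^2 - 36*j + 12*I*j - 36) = (j^2 - I*j + 30)/(j^3 + j^2*(1 + 12*I) + 12*j*(-3 + I) - 36)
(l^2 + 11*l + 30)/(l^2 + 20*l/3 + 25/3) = 3*(l + 6)/(3*l + 5)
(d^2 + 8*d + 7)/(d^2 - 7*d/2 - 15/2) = 2*(d^2 + 8*d + 7)/(2*d^2 - 7*d - 15)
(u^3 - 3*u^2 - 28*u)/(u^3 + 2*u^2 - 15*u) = (u^2 - 3*u - 28)/(u^2 + 2*u - 15)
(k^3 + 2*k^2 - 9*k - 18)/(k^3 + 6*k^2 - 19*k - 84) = (k^2 - k - 6)/(k^2 + 3*k - 28)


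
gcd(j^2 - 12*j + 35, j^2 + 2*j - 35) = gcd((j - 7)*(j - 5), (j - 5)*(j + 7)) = j - 5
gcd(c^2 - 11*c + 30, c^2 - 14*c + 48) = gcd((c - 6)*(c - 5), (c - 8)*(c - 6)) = c - 6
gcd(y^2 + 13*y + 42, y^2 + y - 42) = y + 7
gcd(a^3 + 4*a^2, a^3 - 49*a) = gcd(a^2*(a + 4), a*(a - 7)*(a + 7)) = a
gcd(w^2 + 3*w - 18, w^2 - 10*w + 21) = w - 3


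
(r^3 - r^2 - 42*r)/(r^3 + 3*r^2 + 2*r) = (r^2 - r - 42)/(r^2 + 3*r + 2)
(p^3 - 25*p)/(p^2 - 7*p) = (p^2 - 25)/(p - 7)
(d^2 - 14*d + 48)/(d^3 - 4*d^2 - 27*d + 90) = (d - 8)/(d^2 + 2*d - 15)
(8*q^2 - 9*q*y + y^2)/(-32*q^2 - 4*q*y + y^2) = (-q + y)/(4*q + y)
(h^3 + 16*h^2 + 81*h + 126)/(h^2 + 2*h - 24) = (h^2 + 10*h + 21)/(h - 4)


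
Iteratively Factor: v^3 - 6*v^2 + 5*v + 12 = (v - 3)*(v^2 - 3*v - 4) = (v - 3)*(v + 1)*(v - 4)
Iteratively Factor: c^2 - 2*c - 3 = (c - 3)*(c + 1)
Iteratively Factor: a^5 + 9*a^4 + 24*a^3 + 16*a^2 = (a + 4)*(a^4 + 5*a^3 + 4*a^2) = (a + 4)^2*(a^3 + a^2) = a*(a + 4)^2*(a^2 + a) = a*(a + 1)*(a + 4)^2*(a)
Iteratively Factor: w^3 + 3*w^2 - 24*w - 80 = (w - 5)*(w^2 + 8*w + 16) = (w - 5)*(w + 4)*(w + 4)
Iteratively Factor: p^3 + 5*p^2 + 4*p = (p + 1)*(p^2 + 4*p) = p*(p + 1)*(p + 4)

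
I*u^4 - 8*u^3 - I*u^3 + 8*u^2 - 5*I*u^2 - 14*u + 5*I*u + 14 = (u - 1)*(u + 2*I)*(u + 7*I)*(I*u + 1)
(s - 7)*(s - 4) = s^2 - 11*s + 28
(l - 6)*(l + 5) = l^2 - l - 30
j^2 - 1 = (j - 1)*(j + 1)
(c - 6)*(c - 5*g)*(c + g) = c^3 - 4*c^2*g - 6*c^2 - 5*c*g^2 + 24*c*g + 30*g^2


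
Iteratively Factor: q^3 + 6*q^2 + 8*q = (q + 4)*(q^2 + 2*q) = q*(q + 4)*(q + 2)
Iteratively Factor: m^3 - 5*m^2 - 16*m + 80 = (m + 4)*(m^2 - 9*m + 20) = (m - 5)*(m + 4)*(m - 4)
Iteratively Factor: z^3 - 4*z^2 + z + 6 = (z + 1)*(z^2 - 5*z + 6) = (z - 2)*(z + 1)*(z - 3)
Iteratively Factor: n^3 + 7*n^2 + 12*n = (n + 4)*(n^2 + 3*n) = n*(n + 4)*(n + 3)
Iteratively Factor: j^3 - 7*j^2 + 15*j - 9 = (j - 3)*(j^2 - 4*j + 3) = (j - 3)^2*(j - 1)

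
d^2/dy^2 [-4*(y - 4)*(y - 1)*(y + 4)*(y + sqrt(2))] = -48*y^2 - 24*sqrt(2)*y + 24*y + 8*sqrt(2) + 128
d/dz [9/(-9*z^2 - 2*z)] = 18*(9*z + 1)/(z^2*(9*z + 2)^2)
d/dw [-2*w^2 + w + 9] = 1 - 4*w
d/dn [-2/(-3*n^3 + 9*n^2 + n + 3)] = 2*(-9*n^2 + 18*n + 1)/(-3*n^3 + 9*n^2 + n + 3)^2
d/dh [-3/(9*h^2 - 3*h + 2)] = 9*(6*h - 1)/(9*h^2 - 3*h + 2)^2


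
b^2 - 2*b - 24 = (b - 6)*(b + 4)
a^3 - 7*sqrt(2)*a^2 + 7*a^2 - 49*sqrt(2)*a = a*(a + 7)*(a - 7*sqrt(2))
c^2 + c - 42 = (c - 6)*(c + 7)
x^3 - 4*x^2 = x^2*(x - 4)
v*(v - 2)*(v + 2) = v^3 - 4*v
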